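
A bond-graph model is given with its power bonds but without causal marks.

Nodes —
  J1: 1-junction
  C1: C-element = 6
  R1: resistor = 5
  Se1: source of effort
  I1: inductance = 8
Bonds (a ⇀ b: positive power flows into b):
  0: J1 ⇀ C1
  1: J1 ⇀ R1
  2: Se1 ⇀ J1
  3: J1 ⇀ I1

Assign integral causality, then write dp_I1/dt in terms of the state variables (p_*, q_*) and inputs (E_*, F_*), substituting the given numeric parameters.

#2 →J1  (Se1 fixes effort; stroke away)
#0 →J1  (C1 integral (e out))
#3 →I1  (I1: I, integral causality)
#1 →J1  (J1: bond 3 brought flow, rest push out)

dp_I1/dt = E_Se1 - 5*p_I1/8 - q_C1/6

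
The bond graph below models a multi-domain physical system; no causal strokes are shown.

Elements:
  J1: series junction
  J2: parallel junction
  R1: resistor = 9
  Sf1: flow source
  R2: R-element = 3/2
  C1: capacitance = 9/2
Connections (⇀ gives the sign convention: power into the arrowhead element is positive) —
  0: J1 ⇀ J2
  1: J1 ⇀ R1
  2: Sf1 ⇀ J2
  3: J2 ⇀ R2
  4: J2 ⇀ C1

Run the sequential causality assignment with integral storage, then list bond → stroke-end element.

β0 stroke at J1
β1 stroke at R1
β2 stroke at Sf1
β3 stroke at R2
β4 stroke at J2

bond 2 →Sf1  (source Sf1 imposes f)
bond 4 →J2  (C1 integral (e out))
bond 0 →J1  (J2: bond 4 brought effort, rest push out)
bond 3 →R2  (common-e at J2 fixed by 4)
bond 1 →R1  (J1 needs exactly one f-in)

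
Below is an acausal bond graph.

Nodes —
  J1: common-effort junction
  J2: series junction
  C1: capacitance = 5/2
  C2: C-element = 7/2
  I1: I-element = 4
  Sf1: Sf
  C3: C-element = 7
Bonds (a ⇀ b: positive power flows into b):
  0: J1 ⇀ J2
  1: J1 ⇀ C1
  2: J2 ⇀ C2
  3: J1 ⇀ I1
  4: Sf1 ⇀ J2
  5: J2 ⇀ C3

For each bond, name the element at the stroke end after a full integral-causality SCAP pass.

β0 stroke→J2
β1 stroke→J1
β2 stroke→J2
β3 stroke→I1
β4 stroke→Sf1
β5 stroke→J2

b4 stroke→Sf1  (Sf1 (Sf) sets flow on bond)
b0 stroke→J2  (1-jn J2 has f-setter on 4)
b2 stroke→J2  (J2 flow already set via bond 4)
b5 stroke→J2  (common-f at J2 fixed by 4)
b1 stroke→J1  (C1 integral (e out))
b3 stroke→I1  (J1: bond 1 brought effort, rest push out)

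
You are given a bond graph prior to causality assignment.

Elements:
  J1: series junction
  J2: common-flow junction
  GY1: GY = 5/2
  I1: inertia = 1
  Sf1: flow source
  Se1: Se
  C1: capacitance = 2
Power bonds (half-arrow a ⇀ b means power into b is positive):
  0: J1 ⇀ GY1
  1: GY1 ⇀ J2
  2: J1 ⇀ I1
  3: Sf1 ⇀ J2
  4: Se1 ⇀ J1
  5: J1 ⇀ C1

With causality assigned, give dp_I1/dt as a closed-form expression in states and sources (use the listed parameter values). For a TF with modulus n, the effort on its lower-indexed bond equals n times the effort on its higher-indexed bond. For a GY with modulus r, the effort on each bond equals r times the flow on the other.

bond 3 stroke at Sf1  (Sf1: flow source, stroke at near end)
bond 4 stroke at J1  (Se1 (Se) sets effort on bond)
bond 1 stroke at J2  (common-f at J2 fixed by 3)
bond 0 stroke at J1  (through GY1, causality inverts; strokes same side of GY1)
bond 2 stroke at I1  (I1: I, integral causality)
bond 5 stroke at J1  (J1 flow already set via bond 2)

dp_I1/dt = E_Se1 - 5*F_Sf1/2 - q_C1/2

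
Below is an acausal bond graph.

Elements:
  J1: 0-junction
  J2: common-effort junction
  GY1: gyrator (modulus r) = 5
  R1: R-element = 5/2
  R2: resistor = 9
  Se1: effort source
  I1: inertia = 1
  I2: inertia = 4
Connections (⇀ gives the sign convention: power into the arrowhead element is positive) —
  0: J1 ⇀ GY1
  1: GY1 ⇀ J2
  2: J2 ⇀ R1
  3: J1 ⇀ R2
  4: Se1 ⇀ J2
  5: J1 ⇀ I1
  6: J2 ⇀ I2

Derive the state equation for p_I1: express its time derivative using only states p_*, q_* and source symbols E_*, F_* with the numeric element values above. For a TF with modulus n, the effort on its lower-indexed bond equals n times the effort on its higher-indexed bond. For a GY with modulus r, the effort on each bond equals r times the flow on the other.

bond 4 stroke at J2  (Se1: effort source, stroke at far end)
bond 1 stroke at GY1  (common-e at J2 fixed by 4)
bond 2 stroke at R1  (common-e at J2 fixed by 4)
bond 6 stroke at I2  (common-e at J2 fixed by 4)
bond 0 stroke at GY1  (through GY1, causality inverts; strokes same side of GY1)
bond 5 stroke at I1  (I1 integral (f out))
bond 3 stroke at J1  (J1: last free bond brings effort in)

dp_I1/dt = -9*E_Se1/5 - 9*p_I1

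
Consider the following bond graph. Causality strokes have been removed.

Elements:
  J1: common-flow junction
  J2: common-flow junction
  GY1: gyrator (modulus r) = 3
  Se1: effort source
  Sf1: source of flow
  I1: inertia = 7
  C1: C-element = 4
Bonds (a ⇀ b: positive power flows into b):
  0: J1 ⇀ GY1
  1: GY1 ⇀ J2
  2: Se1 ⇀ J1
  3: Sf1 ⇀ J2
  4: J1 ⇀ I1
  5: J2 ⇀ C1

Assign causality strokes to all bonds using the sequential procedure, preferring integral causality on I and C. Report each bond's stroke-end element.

bond 0 stroke→J1
bond 1 stroke→J2
bond 2 stroke→J1
bond 3 stroke→Sf1
bond 4 stroke→I1
bond 5 stroke→J2

bond 2 |J1  (source Se1 imposes e)
bond 3 |Sf1  (Sf1: flow source, stroke at near end)
bond 1 |J2  (J2: bond 3 brought flow, rest push out)
bond 5 |J2  (J2: bond 3 brought flow, rest push out)
bond 0 |J1  (GY1 both-in/both-out from 1)
bond 4 |I1  (J1 needs exactly one f-in)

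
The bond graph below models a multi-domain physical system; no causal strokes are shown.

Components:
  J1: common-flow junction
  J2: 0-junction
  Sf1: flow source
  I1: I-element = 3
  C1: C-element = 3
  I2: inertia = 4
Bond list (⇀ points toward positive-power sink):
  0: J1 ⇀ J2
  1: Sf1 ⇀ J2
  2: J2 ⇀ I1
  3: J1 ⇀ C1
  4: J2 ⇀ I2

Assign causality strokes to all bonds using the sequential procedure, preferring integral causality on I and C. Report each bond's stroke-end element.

β1 stroke at Sf1  (Sf1 fixes flow; stroke at Sf1)
β2 stroke at I1  (I1 outputs flow p/I1)
β3 stroke at J1  (prefer integral on C1)
β0 stroke at J2  (closing 1-jn rule on J1)
β4 stroke at I2  (common-e at J2 fixed by 0)

#0 stroke at J2
#1 stroke at Sf1
#2 stroke at I1
#3 stroke at J1
#4 stroke at I2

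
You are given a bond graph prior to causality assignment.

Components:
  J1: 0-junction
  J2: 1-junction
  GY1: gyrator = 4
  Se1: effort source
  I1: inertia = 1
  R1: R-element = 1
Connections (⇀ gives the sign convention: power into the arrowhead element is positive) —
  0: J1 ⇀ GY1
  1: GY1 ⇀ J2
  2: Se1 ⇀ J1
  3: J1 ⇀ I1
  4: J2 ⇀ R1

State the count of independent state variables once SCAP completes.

1  (I1 all integral)

b2 stroke→J1  (Se1 (Se) sets effort on bond)
b0 stroke→GY1  (common-e at J1 fixed by 2)
b3 stroke→I1  (0-jn J1 has e-setter on 2)
b1 stroke→GY1  (GY GY1: same side as bond 0)
b4 stroke→J2  (common-f at J2 fixed by 1)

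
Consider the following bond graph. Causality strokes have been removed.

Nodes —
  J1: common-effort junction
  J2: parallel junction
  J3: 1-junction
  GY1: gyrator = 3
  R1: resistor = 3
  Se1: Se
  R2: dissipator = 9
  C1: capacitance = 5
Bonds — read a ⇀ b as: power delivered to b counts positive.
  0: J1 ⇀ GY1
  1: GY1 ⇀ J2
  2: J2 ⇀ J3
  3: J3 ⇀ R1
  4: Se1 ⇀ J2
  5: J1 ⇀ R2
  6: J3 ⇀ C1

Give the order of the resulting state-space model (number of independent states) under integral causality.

β4 stroke at J2  (source Se1 imposes e)
β1 stroke at GY1  (J2 effort already set via bond 4)
β2 stroke at J3  (J2: bond 4 brought effort, rest push out)
β0 stroke at GY1  (through GY1, causality inverts; strokes same side of GY1)
β5 stroke at J1  (J1 needs exactly one e-in)
β6 stroke at J3  (C1 integral (e out))
β3 stroke at R1  (closing 1-jn rule on J3)

1  (C1 all integral)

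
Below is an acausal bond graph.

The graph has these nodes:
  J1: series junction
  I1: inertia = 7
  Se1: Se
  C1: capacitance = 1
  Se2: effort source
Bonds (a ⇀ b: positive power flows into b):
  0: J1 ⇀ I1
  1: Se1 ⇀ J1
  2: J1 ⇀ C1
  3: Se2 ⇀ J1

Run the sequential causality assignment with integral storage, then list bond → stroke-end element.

#1 stroke at J1  (Se1 fixes effort; stroke away)
#3 stroke at J1  (source Se2 imposes e)
#0 stroke at I1  (I1 outputs flow p/I1)
#2 stroke at J1  (J1 flow already set via bond 0)

bond 0 |I1
bond 1 |J1
bond 2 |J1
bond 3 |J1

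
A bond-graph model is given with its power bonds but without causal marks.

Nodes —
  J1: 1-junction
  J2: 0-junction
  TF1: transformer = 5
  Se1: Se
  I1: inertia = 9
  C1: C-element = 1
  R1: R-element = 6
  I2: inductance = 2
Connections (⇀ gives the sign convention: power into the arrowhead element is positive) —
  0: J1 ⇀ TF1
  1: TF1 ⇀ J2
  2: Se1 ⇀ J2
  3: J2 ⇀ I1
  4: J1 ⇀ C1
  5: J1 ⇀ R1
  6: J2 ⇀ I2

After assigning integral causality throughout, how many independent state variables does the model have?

3  (C1, I1, I2 all integral)

bond 2 stroke at J2  (Se1: effort source, stroke at far end)
bond 1 stroke at TF1  (J2 effort already set via bond 2)
bond 3 stroke at I1  (J2: bond 2 brought effort, rest push out)
bond 6 stroke at I2  (J2 effort already set via bond 2)
bond 0 stroke at J1  (TF TF1: opposite of bond 1)
bond 4 stroke at J1  (C1 outputs effort q/C1)
bond 5 stroke at R1  (closing 1-jn rule on J1)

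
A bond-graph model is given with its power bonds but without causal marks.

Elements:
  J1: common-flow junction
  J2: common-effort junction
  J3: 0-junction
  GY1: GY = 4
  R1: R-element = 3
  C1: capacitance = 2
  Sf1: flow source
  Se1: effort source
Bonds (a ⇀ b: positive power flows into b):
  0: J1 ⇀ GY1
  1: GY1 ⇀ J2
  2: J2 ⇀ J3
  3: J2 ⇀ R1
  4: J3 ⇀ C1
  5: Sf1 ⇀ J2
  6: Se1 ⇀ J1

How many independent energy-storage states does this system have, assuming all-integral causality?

#5 →Sf1  (source Sf1 imposes f)
#6 →J1  (Se1 fixes effort; stroke away)
#0 →GY1  (only one flow-in slot at J1)
#1 →GY1  (GY1 both-in/both-out from 0)
#4 →J3  (C1: C, integral causality)
#2 →J2  (J3: bond 4 brought effort, rest push out)
#3 →R1  (J2: bond 2 brought effort, rest push out)

1  (C1 all integral)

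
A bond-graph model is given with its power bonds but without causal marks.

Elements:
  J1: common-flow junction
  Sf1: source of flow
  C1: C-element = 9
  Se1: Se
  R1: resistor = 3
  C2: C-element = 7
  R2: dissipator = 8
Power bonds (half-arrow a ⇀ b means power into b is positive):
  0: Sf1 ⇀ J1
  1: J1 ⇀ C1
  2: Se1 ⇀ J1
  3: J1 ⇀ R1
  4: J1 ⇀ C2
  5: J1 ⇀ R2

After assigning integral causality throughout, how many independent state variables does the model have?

2  (C1, C2 all integral)

bond 0 stroke→Sf1  (Sf1 fixes flow; stroke at Sf1)
bond 2 stroke→J1  (Se1: effort source, stroke at far end)
bond 1 stroke→J1  (common-f at J1 fixed by 0)
bond 3 stroke→J1  (J1: bond 0 brought flow, rest push out)
bond 4 stroke→J1  (J1: bond 0 brought flow, rest push out)
bond 5 stroke→J1  (common-f at J1 fixed by 0)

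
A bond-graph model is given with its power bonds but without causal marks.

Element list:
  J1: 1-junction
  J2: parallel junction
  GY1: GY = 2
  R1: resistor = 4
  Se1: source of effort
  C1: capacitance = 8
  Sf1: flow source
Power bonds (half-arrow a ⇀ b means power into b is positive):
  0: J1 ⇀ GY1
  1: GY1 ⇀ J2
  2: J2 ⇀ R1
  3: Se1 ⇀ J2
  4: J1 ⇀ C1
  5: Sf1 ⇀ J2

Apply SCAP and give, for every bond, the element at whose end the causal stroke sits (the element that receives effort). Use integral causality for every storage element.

β3 |J2  (Se1 fixes effort; stroke away)
β5 |Sf1  (Sf1 fixes flow; stroke at Sf1)
β1 |GY1  (common-e at J2 fixed by 3)
β2 |R1  (J2 effort already set via bond 3)
β0 |GY1  (GY GY1: same side as bond 1)
β4 |J1  (common-f at J1 fixed by 0)

β0 →GY1
β1 →GY1
β2 →R1
β3 →J2
β4 →J1
β5 →Sf1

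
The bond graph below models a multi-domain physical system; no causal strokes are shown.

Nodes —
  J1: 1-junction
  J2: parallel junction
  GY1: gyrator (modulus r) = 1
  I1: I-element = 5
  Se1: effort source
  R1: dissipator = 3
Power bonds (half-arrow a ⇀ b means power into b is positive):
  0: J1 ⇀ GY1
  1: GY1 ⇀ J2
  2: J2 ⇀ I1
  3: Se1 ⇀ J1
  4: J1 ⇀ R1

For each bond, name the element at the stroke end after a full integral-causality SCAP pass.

β0 |J1
β1 |J2
β2 |I1
β3 |J1
β4 |R1

b3 →J1  (Se1 (Se) sets effort on bond)
b2 →I1  (I1 integral (f out))
b1 →J2  (closing 0-jn rule on J2)
b0 →J1  (GY1 both-in/both-out from 1)
b4 →R1  (only one flow-in slot at J1)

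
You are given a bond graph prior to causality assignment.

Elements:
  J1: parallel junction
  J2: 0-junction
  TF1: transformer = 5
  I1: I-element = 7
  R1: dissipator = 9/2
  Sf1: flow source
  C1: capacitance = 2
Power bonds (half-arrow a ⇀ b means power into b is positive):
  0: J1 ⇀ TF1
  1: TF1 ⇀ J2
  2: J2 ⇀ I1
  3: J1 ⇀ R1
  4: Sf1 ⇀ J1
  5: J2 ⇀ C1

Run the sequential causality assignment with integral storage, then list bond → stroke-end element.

#0 stroke at J1
#1 stroke at TF1
#2 stroke at I1
#3 stroke at R1
#4 stroke at Sf1
#5 stroke at J2

bond 4 stroke→Sf1  (Sf1: flow source, stroke at near end)
bond 2 stroke→I1  (I1: I, integral causality)
bond 5 stroke→J2  (C1: C, integral causality)
bond 1 stroke→TF1  (J2 effort already set via bond 5)
bond 0 stroke→J1  (TF1: transformer flips bond 1)
bond 3 stroke→R1  (J1 effort already set via bond 0)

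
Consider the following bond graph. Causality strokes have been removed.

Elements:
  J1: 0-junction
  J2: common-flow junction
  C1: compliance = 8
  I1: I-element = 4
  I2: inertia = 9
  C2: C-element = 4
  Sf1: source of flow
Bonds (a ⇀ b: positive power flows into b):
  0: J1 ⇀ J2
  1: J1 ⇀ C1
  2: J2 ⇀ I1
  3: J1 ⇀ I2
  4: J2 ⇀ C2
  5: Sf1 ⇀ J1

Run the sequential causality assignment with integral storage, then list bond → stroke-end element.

β0 →J2
β1 →J1
β2 →I1
β3 →I2
β4 →J2
β5 →Sf1

β5 |Sf1  (Sf1: flow source, stroke at near end)
β1 |J1  (C1: C, integral causality)
β0 |J2  (J1 effort already set via bond 1)
β3 |I2  (J1 effort already set via bond 1)
β2 |I1  (I1 integral (f out))
β4 |J2  (1-jn J2 has f-setter on 2)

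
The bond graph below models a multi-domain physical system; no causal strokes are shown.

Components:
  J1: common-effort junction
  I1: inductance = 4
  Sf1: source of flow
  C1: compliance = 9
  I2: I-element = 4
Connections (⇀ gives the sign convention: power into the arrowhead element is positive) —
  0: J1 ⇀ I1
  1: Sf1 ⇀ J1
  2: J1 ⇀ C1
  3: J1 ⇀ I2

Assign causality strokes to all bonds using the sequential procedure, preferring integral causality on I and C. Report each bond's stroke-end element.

bond 0 |I1
bond 1 |Sf1
bond 2 |J1
bond 3 |I2

bond 1 stroke at Sf1  (Sf1: flow source, stroke at near end)
bond 0 stroke at I1  (prefer integral on I1)
bond 2 stroke at J1  (C1 outputs effort q/C1)
bond 3 stroke at I2  (0-jn J1 has e-setter on 2)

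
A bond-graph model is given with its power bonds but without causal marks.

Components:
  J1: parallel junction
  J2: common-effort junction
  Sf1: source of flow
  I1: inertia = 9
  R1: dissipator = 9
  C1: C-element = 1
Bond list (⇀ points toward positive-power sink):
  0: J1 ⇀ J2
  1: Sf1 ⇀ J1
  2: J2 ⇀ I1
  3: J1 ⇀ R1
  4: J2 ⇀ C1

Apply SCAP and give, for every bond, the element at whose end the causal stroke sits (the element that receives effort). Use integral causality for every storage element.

#1 |Sf1  (Sf1 fixes flow; stroke at Sf1)
#2 |I1  (I1 integral (f out))
#4 |J2  (prefer integral on C1)
#0 |J1  (common-e at J2 fixed by 4)
#3 |R1  (common-e at J1 fixed by 0)

β0 stroke→J1
β1 stroke→Sf1
β2 stroke→I1
β3 stroke→R1
β4 stroke→J2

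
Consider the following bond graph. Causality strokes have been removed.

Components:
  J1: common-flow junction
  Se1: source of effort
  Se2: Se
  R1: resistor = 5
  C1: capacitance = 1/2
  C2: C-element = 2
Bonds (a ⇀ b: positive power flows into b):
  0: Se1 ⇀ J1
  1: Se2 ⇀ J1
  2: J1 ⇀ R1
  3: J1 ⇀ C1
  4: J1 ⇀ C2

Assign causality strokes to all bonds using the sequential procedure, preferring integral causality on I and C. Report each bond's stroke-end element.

b0 →J1  (Se1 (Se) sets effort on bond)
b1 →J1  (Se2: effort source, stroke at far end)
b3 →J1  (C1 outputs effort q/C1)
b4 →J1  (C2 integral (e out))
b2 →R1  (closing 1-jn rule on J1)

#0 stroke→J1
#1 stroke→J1
#2 stroke→R1
#3 stroke→J1
#4 stroke→J1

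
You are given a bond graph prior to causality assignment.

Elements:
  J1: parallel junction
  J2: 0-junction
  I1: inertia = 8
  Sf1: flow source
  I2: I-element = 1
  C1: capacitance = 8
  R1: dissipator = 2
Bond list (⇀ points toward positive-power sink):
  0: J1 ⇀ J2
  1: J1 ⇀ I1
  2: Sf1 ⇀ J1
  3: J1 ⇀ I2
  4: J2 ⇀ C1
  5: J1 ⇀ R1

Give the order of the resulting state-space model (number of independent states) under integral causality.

3  (C1, I1, I2 all integral)

#2 stroke at Sf1  (Sf1 fixes flow; stroke at Sf1)
#1 stroke at I1  (I1: I, integral causality)
#3 stroke at I2  (I2 integral (f out))
#4 stroke at J2  (C1: C, integral causality)
#0 stroke at J1  (J2 effort already set via bond 4)
#5 stroke at R1  (common-e at J1 fixed by 0)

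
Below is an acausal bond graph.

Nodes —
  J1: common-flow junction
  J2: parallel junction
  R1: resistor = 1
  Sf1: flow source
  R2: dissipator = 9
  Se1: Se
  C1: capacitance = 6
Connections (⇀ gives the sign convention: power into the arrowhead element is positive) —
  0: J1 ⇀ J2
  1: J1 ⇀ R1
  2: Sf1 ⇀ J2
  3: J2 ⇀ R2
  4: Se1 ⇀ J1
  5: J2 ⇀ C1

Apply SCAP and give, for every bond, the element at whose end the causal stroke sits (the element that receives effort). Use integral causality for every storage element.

β0 stroke→J1
β1 stroke→R1
β2 stroke→Sf1
β3 stroke→R2
β4 stroke→J1
β5 stroke→J2

#2 |Sf1  (Sf1: flow source, stroke at near end)
#4 |J1  (Se1 (Se) sets effort on bond)
#5 |J2  (C1 integral (e out))
#0 |J1  (common-e at J2 fixed by 5)
#3 |R2  (J2 effort already set via bond 5)
#1 |R1  (only one flow-in slot at J1)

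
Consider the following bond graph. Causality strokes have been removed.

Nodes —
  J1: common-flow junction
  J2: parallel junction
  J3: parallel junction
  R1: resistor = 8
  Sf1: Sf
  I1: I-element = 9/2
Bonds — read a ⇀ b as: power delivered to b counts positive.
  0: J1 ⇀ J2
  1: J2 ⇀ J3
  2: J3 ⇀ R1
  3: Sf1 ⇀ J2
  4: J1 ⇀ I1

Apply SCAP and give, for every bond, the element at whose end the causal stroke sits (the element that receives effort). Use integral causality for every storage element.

#0 stroke→J1
#1 stroke→J2
#2 stroke→J3
#3 stroke→Sf1
#4 stroke→I1

bond 3 stroke at Sf1  (Sf1 (Sf) sets flow on bond)
bond 4 stroke at I1  (prefer integral on I1)
bond 0 stroke at J1  (common-f at J1 fixed by 4)
bond 1 stroke at J2  (closing 0-jn rule on J2)
bond 2 stroke at J3  (J3 needs exactly one e-in)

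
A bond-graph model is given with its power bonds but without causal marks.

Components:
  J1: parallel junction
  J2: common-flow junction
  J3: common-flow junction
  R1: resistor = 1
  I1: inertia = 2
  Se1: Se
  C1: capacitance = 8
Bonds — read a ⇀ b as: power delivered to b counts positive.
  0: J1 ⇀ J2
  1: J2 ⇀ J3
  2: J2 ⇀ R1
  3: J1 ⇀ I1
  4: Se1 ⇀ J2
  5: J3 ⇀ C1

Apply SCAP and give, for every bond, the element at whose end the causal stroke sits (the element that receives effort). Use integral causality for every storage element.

β4 →J2  (Se1 fixes effort; stroke away)
β3 →I1  (I1 outputs flow p/I1)
β0 →J1  (closing 0-jn rule on J1)
β1 →J2  (J2 flow already set via bond 0)
β2 →J2  (J2 flow already set via bond 0)
β5 →J3  (common-f at J3 fixed by 1)

bond 0 |J1
bond 1 |J2
bond 2 |J2
bond 3 |I1
bond 4 |J2
bond 5 |J3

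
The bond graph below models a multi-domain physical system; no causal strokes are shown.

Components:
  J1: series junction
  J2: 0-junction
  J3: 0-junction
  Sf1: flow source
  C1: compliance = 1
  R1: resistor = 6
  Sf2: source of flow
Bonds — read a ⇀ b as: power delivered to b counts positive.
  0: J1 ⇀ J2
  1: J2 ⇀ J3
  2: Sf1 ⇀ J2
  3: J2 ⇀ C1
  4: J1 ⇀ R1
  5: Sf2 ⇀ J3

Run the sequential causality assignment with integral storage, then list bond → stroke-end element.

bond 2 stroke→Sf1  (Sf1 (Sf) sets flow on bond)
bond 5 stroke→Sf2  (Sf2 fixes flow; stroke at Sf2)
bond 1 stroke→J3  (J3 needs exactly one e-in)
bond 3 stroke→J2  (prefer integral on C1)
bond 0 stroke→J1  (0-jn J2 has e-setter on 3)
bond 4 stroke→R1  (J1: last free bond brings flow in)

b0 stroke→J1
b1 stroke→J3
b2 stroke→Sf1
b3 stroke→J2
b4 stroke→R1
b5 stroke→Sf2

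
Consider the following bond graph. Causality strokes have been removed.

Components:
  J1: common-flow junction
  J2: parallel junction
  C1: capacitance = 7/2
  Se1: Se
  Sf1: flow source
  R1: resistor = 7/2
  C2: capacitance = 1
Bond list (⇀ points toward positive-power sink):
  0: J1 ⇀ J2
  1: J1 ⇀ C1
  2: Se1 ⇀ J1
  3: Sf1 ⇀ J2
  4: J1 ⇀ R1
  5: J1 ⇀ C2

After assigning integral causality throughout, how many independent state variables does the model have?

b2 stroke→J1  (Se1: effort source, stroke at far end)
b3 stroke→Sf1  (Sf1 fixes flow; stroke at Sf1)
b0 stroke→J2  (J2: last free bond brings effort in)
b1 stroke→J1  (1-jn J1 has f-setter on 0)
b4 stroke→J1  (J1: bond 0 brought flow, rest push out)
b5 stroke→J1  (common-f at J1 fixed by 0)

2  (C1, C2 all integral)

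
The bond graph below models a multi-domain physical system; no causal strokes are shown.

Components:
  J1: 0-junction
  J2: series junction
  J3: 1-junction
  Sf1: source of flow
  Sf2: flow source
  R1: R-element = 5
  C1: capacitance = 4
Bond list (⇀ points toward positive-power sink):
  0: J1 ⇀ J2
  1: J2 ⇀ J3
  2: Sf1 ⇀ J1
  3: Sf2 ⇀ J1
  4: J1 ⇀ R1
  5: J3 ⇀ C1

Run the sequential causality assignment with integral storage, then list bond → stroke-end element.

bond 0 stroke at J1
bond 1 stroke at J2
bond 2 stroke at Sf1
bond 3 stroke at Sf2
bond 4 stroke at R1
bond 5 stroke at J3

b2 |Sf1  (Sf1 (Sf) sets flow on bond)
b3 |Sf2  (Sf2 fixes flow; stroke at Sf2)
b5 |J3  (C1 integral (e out))
b1 |J2  (closing 1-jn rule on J3)
b0 |J1  (J2 needs exactly one f-in)
b4 |R1  (common-e at J1 fixed by 0)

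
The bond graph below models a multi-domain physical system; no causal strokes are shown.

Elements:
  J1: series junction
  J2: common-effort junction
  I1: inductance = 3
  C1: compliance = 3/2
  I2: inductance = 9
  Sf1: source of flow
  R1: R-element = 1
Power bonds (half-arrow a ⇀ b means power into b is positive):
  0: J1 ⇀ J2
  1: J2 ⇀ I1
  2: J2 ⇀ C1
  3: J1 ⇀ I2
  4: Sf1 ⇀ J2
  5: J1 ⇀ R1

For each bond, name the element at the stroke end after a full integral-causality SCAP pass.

#0 stroke at J1
#1 stroke at I1
#2 stroke at J2
#3 stroke at I2
#4 stroke at Sf1
#5 stroke at J1

#4 →Sf1  (Sf1: flow source, stroke at near end)
#1 →I1  (I1 outputs flow p/I1)
#2 →J2  (C1: C, integral causality)
#0 →J1  (common-e at J2 fixed by 2)
#3 →I2  (I2 integral (f out))
#5 →J1  (common-f at J1 fixed by 3)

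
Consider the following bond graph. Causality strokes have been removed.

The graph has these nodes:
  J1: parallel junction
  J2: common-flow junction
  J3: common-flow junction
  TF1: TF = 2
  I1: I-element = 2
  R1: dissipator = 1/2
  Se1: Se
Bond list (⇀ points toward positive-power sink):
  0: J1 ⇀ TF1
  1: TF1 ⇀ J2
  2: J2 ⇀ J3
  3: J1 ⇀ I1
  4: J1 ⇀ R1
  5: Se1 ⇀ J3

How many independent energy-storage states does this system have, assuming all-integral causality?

1  (I1 all integral)

bond 5 →J3  (Se1 fixes effort; stroke away)
bond 2 →J2  (closing 1-jn rule on J3)
bond 1 →TF1  (closing 1-jn rule on J2)
bond 0 →J1  (TF1: transformer flips bond 1)
bond 3 →I1  (0-jn J1 has e-setter on 0)
bond 4 →R1  (J1 effort already set via bond 0)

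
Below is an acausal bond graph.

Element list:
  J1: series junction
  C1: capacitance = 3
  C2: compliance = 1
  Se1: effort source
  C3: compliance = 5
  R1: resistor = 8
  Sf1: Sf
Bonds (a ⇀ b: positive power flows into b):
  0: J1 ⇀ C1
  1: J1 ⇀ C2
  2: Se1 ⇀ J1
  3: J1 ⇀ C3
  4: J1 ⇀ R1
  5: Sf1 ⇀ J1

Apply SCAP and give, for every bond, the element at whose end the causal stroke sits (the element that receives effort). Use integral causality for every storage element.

b2 stroke at J1  (Se1 fixes effort; stroke away)
b5 stroke at Sf1  (Sf1: flow source, stroke at near end)
b0 stroke at J1  (1-jn J1 has f-setter on 5)
b1 stroke at J1  (common-f at J1 fixed by 5)
b3 stroke at J1  (J1: bond 5 brought flow, rest push out)
b4 stroke at J1  (common-f at J1 fixed by 5)

β0 →J1
β1 →J1
β2 →J1
β3 →J1
β4 →J1
β5 →Sf1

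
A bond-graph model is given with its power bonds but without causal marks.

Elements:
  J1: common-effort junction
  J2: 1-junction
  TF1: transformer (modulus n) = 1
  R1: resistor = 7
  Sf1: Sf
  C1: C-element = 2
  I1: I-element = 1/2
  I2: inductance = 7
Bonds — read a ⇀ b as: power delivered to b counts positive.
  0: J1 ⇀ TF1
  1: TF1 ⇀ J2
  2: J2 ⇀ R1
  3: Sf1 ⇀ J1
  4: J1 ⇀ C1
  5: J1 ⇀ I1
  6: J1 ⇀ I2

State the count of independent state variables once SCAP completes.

β3 stroke at Sf1  (Sf1: flow source, stroke at near end)
β4 stroke at J1  (C1 outputs effort q/C1)
β0 stroke at TF1  (J1 effort already set via bond 4)
β5 stroke at I1  (common-e at J1 fixed by 4)
β6 stroke at I2  (J1: bond 4 brought effort, rest push out)
β1 stroke at J2  (TF TF1: opposite of bond 0)
β2 stroke at R1  (closing 1-jn rule on J2)

3  (C1, I1, I2 all integral)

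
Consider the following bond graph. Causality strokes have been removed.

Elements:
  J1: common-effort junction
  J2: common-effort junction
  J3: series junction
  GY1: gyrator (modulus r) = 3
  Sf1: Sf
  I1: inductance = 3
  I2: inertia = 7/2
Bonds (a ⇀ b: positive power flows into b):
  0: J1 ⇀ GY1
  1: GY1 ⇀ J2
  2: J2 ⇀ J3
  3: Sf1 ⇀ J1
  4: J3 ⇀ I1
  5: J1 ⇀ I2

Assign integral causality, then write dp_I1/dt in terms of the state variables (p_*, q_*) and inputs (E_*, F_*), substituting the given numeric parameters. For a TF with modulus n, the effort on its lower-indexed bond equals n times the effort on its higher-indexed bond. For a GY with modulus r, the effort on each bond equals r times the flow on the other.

dp_I1/dt = 3*F_Sf1 - 6*p_I2/7

b3 stroke at Sf1  (Sf1 (Sf) sets flow on bond)
b4 stroke at I1  (I1 outputs flow p/I1)
b2 stroke at J3  (J3: bond 4 brought flow, rest push out)
b1 stroke at J2  (only one effort-in slot at J2)
b0 stroke at J1  (through GY1, causality inverts; strokes same side of GY1)
b5 stroke at I2  (common-e at J1 fixed by 0)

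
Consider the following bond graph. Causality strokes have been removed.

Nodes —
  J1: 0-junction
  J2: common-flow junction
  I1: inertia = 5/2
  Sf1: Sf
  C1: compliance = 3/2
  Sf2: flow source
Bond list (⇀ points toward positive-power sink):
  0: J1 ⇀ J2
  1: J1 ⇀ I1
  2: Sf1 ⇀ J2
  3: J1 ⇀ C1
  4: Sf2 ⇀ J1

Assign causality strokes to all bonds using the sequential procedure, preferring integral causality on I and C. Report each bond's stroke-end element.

bond 0 |J2
bond 1 |I1
bond 2 |Sf1
bond 3 |J1
bond 4 |Sf2

bond 2 stroke→Sf1  (Sf1 (Sf) sets flow on bond)
bond 4 stroke→Sf2  (source Sf2 imposes f)
bond 0 stroke→J2  (1-jn J2 has f-setter on 2)
bond 1 stroke→I1  (I1: I, integral causality)
bond 3 stroke→J1  (J1: last free bond brings effort in)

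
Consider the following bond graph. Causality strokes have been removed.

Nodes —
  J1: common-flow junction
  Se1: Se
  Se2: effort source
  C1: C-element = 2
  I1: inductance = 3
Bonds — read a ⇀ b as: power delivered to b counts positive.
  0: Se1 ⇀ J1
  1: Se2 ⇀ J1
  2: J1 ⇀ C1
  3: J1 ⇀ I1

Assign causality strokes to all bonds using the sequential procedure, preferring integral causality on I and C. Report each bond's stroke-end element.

β0 stroke at J1  (Se1 fixes effort; stroke away)
β1 stroke at J1  (Se2 (Se) sets effort on bond)
β2 stroke at J1  (C1 outputs effort q/C1)
β3 stroke at I1  (J1 needs exactly one f-in)

b0 →J1
b1 →J1
b2 →J1
b3 →I1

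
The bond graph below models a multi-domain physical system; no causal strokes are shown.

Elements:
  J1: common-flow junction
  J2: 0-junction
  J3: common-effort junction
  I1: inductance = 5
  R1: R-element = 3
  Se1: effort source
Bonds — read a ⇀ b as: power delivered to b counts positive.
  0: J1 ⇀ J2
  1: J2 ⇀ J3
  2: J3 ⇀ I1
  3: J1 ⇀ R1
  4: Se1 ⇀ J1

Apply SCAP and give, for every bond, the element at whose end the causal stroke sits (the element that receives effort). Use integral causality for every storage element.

#0 →J2
#1 →J3
#2 →I1
#3 →J1
#4 →J1

bond 4 |J1  (source Se1 imposes e)
bond 2 |I1  (prefer integral on I1)
bond 1 |J3  (only one effort-in slot at J3)
bond 0 |J2  (closing 0-jn rule on J2)
bond 3 |J1  (J1 flow already set via bond 0)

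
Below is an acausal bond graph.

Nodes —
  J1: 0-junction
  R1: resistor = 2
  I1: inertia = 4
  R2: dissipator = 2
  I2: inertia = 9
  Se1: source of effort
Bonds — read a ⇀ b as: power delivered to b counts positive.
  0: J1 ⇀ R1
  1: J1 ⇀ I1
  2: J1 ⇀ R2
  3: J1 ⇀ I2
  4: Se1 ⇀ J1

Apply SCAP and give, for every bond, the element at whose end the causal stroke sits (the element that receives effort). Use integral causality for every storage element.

b0 |R1
b1 |I1
b2 |R2
b3 |I2
b4 |J1

#4 |J1  (Se1 fixes effort; stroke away)
#0 |R1  (J1: bond 4 brought effort, rest push out)
#1 |I1  (J1: bond 4 brought effort, rest push out)
#2 |R2  (J1 effort already set via bond 4)
#3 |I2  (J1 effort already set via bond 4)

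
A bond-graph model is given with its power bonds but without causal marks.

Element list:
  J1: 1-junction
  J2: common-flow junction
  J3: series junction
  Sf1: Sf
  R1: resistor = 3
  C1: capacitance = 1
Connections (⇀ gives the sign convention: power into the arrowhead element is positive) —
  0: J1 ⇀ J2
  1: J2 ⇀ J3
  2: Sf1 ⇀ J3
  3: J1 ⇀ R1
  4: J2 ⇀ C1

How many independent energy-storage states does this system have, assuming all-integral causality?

b2 |Sf1  (Sf1 (Sf) sets flow on bond)
b1 |J3  (1-jn J3 has f-setter on 2)
b0 |J2  (J2 flow already set via bond 1)
b4 |J2  (J2 flow already set via bond 1)
b3 |J1  (J1: bond 0 brought flow, rest push out)

1  (C1 all integral)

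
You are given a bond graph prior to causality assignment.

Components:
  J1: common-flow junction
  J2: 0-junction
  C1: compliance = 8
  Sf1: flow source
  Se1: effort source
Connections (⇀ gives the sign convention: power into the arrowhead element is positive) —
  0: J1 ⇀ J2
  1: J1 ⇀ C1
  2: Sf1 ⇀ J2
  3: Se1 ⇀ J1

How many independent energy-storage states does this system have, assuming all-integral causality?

bond 2 stroke at Sf1  (source Sf1 imposes f)
bond 3 stroke at J1  (source Se1 imposes e)
bond 0 stroke at J2  (J2: last free bond brings effort in)
bond 1 stroke at J1  (1-jn J1 has f-setter on 0)

1  (C1 all integral)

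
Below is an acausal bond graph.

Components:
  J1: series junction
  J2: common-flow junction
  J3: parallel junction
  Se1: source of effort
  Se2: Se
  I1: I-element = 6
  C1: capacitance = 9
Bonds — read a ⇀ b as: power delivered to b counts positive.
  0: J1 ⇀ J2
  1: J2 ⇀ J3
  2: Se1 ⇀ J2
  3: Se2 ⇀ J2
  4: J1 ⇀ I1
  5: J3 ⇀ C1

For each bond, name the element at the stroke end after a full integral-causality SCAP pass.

β2 stroke at J2  (Se1 (Se) sets effort on bond)
β3 stroke at J2  (Se2 (Se) sets effort on bond)
β4 stroke at I1  (I1: I, integral causality)
β0 stroke at J1  (1-jn J1 has f-setter on 4)
β1 stroke at J2  (common-f at J2 fixed by 0)
β5 stroke at J3  (closing 0-jn rule on J3)

bond 0 |J1
bond 1 |J2
bond 2 |J2
bond 3 |J2
bond 4 |I1
bond 5 |J3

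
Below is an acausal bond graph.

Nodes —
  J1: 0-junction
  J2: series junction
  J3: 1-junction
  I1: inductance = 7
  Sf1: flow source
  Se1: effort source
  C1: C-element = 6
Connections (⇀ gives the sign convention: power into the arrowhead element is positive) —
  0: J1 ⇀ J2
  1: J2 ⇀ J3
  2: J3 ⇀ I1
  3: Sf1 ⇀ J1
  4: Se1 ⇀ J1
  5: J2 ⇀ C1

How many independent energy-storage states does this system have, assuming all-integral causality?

2  (C1, I1 all integral)

β3 stroke→Sf1  (Sf1: flow source, stroke at near end)
β4 stroke→J1  (Se1: effort source, stroke at far end)
β0 stroke→J2  (0-jn J1 has e-setter on 4)
β2 stroke→I1  (I1 integral (f out))
β1 stroke→J3  (1-jn J3 has f-setter on 2)
β5 stroke→J2  (1-jn J2 has f-setter on 1)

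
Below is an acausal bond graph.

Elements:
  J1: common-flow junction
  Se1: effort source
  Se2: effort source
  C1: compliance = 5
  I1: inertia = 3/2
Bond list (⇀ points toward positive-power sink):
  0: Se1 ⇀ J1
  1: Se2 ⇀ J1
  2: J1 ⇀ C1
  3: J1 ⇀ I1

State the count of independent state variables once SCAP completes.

#0 stroke at J1  (Se1: effort source, stroke at far end)
#1 stroke at J1  (Se2 fixes effort; stroke away)
#2 stroke at J1  (prefer integral on C1)
#3 stroke at I1  (J1 needs exactly one f-in)

2  (C1, I1 all integral)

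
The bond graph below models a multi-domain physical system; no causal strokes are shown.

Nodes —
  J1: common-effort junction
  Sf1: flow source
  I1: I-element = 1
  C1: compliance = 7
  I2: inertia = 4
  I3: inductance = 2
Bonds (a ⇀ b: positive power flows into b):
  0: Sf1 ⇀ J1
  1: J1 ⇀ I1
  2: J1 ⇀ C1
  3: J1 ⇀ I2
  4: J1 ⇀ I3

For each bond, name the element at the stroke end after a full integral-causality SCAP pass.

bond 0 →Sf1
bond 1 →I1
bond 2 →J1
bond 3 →I2
bond 4 →I3

β0 →Sf1  (Sf1: flow source, stroke at near end)
β1 →I1  (I1 outputs flow p/I1)
β2 →J1  (C1 outputs effort q/C1)
β3 →I2  (common-e at J1 fixed by 2)
β4 →I3  (J1: bond 2 brought effort, rest push out)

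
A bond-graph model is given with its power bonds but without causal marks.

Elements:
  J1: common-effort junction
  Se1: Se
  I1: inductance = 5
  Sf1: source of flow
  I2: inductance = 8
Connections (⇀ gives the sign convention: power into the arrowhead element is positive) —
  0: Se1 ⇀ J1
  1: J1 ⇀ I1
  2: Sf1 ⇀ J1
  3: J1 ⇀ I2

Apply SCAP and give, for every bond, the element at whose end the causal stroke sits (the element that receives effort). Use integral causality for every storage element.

#0 stroke→J1
#1 stroke→I1
#2 stroke→Sf1
#3 stroke→I2

β0 |J1  (source Se1 imposes e)
β2 |Sf1  (source Sf1 imposes f)
β1 |I1  (common-e at J1 fixed by 0)
β3 |I2  (common-e at J1 fixed by 0)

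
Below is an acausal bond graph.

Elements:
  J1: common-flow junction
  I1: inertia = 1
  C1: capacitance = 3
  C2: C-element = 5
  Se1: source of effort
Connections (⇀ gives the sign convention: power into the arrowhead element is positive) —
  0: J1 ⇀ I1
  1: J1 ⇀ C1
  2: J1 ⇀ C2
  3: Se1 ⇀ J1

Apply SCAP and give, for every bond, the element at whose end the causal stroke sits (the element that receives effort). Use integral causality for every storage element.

b3 stroke→J1  (Se1 fixes effort; stroke away)
b0 stroke→I1  (I1 integral (f out))
b1 stroke→J1  (common-f at J1 fixed by 0)
b2 stroke→J1  (1-jn J1 has f-setter on 0)

b0 stroke→I1
b1 stroke→J1
b2 stroke→J1
b3 stroke→J1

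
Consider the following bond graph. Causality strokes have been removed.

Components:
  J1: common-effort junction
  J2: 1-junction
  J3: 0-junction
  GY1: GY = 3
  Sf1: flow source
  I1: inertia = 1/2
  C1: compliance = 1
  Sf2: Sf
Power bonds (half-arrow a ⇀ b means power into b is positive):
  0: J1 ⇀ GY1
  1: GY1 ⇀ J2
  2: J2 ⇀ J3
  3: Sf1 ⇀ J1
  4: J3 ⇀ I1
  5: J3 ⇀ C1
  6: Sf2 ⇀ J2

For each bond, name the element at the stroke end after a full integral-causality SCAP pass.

#3 stroke→Sf1  (Sf1: flow source, stroke at near end)
#6 stroke→Sf2  (source Sf2 imposes f)
#0 stroke→J1  (closing 0-jn rule on J1)
#1 stroke→J2  (1-jn J2 has f-setter on 6)
#2 stroke→J2  (J2: bond 6 brought flow, rest push out)
#4 stroke→I1  (prefer integral on I1)
#5 stroke→J3  (only one effort-in slot at J3)

β0 stroke→J1
β1 stroke→J2
β2 stroke→J2
β3 stroke→Sf1
β4 stroke→I1
β5 stroke→J3
β6 stroke→Sf2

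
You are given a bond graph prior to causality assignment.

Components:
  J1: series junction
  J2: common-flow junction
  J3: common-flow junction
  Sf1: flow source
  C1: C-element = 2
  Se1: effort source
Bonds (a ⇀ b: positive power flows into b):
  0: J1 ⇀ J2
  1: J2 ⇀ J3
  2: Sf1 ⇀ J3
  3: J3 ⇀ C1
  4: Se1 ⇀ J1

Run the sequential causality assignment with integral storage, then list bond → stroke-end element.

β0 stroke at J2
β1 stroke at J3
β2 stroke at Sf1
β3 stroke at J3
β4 stroke at J1

bond 2 stroke at Sf1  (source Sf1 imposes f)
bond 4 stroke at J1  (Se1 fixes effort; stroke away)
bond 0 stroke at J2  (J1 needs exactly one f-in)
bond 1 stroke at J3  (J2: last free bond brings flow in)
bond 3 stroke at J3  (common-f at J3 fixed by 2)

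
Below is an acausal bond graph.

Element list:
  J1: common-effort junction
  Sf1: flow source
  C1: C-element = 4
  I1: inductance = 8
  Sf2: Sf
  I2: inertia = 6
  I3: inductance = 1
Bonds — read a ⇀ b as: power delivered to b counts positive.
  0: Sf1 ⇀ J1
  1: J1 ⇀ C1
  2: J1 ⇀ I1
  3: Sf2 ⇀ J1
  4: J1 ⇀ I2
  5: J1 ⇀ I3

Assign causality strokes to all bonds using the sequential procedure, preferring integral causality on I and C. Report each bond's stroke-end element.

bond 0 →Sf1
bond 1 →J1
bond 2 →I1
bond 3 →Sf2
bond 4 →I2
bond 5 →I3

bond 0 |Sf1  (Sf1 fixes flow; stroke at Sf1)
bond 3 |Sf2  (Sf2 (Sf) sets flow on bond)
bond 1 |J1  (C1 integral (e out))
bond 2 |I1  (0-jn J1 has e-setter on 1)
bond 4 |I2  (J1: bond 1 brought effort, rest push out)
bond 5 |I3  (common-e at J1 fixed by 1)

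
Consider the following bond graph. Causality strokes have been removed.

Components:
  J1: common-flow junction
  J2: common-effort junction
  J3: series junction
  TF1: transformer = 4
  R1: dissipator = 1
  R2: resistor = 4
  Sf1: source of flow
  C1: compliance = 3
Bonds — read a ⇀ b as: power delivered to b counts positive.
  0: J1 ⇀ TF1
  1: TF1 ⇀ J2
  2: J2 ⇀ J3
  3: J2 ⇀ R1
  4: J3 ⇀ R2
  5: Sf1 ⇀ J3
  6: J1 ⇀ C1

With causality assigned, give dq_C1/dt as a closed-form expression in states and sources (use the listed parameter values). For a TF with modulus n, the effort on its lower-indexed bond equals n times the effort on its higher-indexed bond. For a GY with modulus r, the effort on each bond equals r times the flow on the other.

dq_C1/dt = F_Sf1/4 - q_C1/48

bond 5 stroke at Sf1  (source Sf1 imposes f)
bond 2 stroke at J3  (common-f at J3 fixed by 5)
bond 4 stroke at J3  (J3 flow already set via bond 5)
bond 6 stroke at J1  (C1 integral (e out))
bond 0 stroke at TF1  (only one flow-in slot at J1)
bond 1 stroke at J2  (TF1 one-in-one-out from 0)
bond 3 stroke at R1  (common-e at J2 fixed by 1)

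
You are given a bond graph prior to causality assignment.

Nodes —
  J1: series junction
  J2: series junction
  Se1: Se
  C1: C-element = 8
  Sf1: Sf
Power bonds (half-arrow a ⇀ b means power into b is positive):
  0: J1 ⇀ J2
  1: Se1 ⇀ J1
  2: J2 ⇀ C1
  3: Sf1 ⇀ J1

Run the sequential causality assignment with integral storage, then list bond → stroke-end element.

bond 1 |J1  (Se1 (Se) sets effort on bond)
bond 3 |Sf1  (Sf1 (Sf) sets flow on bond)
bond 0 |J1  (J1: bond 3 brought flow, rest push out)
bond 2 |J2  (common-f at J2 fixed by 0)

β0 stroke at J1
β1 stroke at J1
β2 stroke at J2
β3 stroke at Sf1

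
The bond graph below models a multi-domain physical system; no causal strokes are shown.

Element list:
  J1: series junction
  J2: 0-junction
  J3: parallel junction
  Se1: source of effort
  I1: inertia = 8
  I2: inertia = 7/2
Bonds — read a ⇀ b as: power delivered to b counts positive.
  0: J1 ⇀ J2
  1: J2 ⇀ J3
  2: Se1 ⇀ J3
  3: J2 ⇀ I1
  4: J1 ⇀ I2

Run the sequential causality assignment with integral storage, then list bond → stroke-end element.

β2 stroke→J3  (source Se1 imposes e)
β1 stroke→J2  (0-jn J3 has e-setter on 2)
β0 stroke→J1  (common-e at J2 fixed by 1)
β3 stroke→I1  (0-jn J2 has e-setter on 1)
β4 stroke→I2  (closing 1-jn rule on J1)

β0 stroke→J1
β1 stroke→J2
β2 stroke→J3
β3 stroke→I1
β4 stroke→I2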